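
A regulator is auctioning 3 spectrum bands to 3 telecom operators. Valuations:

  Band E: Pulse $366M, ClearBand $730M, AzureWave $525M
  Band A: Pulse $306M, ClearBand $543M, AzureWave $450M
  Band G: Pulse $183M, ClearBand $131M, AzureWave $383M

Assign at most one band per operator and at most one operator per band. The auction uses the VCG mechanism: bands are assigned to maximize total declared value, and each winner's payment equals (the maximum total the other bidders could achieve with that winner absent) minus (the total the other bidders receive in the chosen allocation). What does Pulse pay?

Efficient allocation: Pulse→Band A ($306M), ClearBand→Band E ($730M), AzureWave→Band G ($383M); total welfare W = $1419M.
Pulse receives Band A at value $306M, so the others get W − 306 = $1113M.
Without Pulse: best allocation of the remaining 2 bidders over all 3 bands is ClearBand→Band E ($730M), AzureWave→Band A ($450M), total $1180M.
VCG payment = (others' best without Pulse) − (others' welfare with Pulse) = 1180 − 1113 = $67M.

Pulse pays $67M.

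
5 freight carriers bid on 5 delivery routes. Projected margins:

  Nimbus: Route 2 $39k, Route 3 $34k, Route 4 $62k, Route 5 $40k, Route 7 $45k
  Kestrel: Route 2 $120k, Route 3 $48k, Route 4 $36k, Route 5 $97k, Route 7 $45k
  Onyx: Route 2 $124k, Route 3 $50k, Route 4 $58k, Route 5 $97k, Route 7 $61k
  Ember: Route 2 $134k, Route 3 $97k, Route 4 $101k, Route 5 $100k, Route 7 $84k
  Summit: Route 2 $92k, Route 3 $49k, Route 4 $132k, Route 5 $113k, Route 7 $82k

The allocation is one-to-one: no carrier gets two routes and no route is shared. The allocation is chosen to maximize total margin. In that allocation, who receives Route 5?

This is the linear assignment problem.
Optimal: Nimbus→Route 7 ($45k), Kestrel→Route 5 ($97k), Onyx→Route 2 ($124k), Ember→Route 3 ($97k), Summit→Route 4 ($132k) — total 45+97+124+97+132 = $495k.
Max-entry greedy (repeatedly take the single best remaining cell) gives $458k, worse by 37.
Checked against all permutations: $495k is optimal.
Kestrel's own top route is Route 2 ($120k), but forcing Kestrel→Route 2 and reassigning the rest optimally gives only $491k — worse by 4.

Kestrel receives Route 5.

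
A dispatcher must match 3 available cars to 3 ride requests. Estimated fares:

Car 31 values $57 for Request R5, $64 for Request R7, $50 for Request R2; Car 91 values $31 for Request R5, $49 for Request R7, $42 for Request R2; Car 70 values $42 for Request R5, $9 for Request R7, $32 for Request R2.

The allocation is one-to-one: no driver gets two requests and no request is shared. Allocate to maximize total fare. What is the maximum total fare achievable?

This is the linear assignment problem.
Optimal: Car 31→Request R7 ($64), Car 91→Request R2 ($42), Car 70→Request R5 ($42) — total 64+42+42 = $148.
Column-greedy (each request in turn goes to its best remaining driver) gives $138, worse by 10.
Next-best assignment: Car 31→Request R2, Car 91→Request R7, Car 70→Request R5 = $141.
Checked against all permutations: $148 is optimal.

Max total: $148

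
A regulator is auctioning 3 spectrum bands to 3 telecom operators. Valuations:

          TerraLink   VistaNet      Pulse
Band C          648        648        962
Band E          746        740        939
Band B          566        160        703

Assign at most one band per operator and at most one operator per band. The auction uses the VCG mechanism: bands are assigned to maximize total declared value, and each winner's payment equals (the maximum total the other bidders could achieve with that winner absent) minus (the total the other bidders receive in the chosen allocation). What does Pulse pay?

Efficient allocation: TerraLink→Band B ($566M), VistaNet→Band E ($740M), Pulse→Band C ($962M); total welfare W = $2268M.
Pulse receives Band C at value $962M, so the others get W − 962 = $1306M.
Without Pulse: best allocation of the remaining 2 bidders over all 3 bands is TerraLink→Band E ($746M), VistaNet→Band C ($648M), total $1394M.
VCG payment = (others' best without Pulse) − (others' welfare with Pulse) = 1394 − 1306 = $88M.

Pulse pays $88M.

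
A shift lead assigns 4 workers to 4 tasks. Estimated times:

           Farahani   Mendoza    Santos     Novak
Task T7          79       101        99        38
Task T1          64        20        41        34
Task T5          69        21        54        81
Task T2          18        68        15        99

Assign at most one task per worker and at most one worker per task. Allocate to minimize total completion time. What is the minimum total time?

Optimal: Farahani→Task T2 (18 min), Mendoza→Task T5 (21 min), Santos→Task T1 (41 min), Novak→Task T7 (38 min) — total 18+21+41+38 = 118 min.
Row-greedy (each worker in turn takes its cheapest remaining task) gives 130 min, worse by 12.
Swapping Farahani↔Novak (Farahani→Task T7 79 min, Novak→Task T2 99 min) adds 122.

Min total: 118 min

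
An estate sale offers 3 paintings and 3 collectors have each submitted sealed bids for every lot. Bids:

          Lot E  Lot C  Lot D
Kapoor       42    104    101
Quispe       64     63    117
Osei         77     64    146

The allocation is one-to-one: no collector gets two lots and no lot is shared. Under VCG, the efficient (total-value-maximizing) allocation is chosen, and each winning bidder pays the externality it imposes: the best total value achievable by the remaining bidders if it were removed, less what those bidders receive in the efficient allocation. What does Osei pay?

Osei pays $53.

Efficient allocation: Kapoor→Lot C ($104), Quispe→Lot E ($64), Osei→Lot D ($146); total welfare W = $314.
Osei receives Lot D at value $146, so the others get W − 146 = $168.
Without Osei: best allocation of the remaining 2 bidders over all 3 lots is Kapoor→Lot C ($104), Quispe→Lot D ($117), total $221.
VCG payment = (others' best without Osei) − (others' welfare with Osei) = 221 − 168 = $53.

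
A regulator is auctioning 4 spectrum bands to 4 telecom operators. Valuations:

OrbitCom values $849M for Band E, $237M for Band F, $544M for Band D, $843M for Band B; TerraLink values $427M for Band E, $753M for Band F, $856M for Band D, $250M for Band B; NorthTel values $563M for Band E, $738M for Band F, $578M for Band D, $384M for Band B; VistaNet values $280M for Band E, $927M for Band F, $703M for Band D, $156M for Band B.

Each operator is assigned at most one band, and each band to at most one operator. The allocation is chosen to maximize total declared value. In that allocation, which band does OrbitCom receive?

OrbitCom receives Band B.

Optimal: OrbitCom→Band B ($843M), TerraLink→Band D ($856M), NorthTel→Band E ($563M), VistaNet→Band F ($927M) — total 843+856+563+927 = $3189M.
Column-greedy (each band in turn goes to its best remaining operator) gives $3016M, worse by 173.
Next-best assignment: OrbitCom→Band E, TerraLink→Band D, NorthTel→Band B, VistaNet→Band F = $3016M.
No other one-to-one assignment exceeds $3189M.
OrbitCom's own top band is Band E ($849M), but forcing OrbitCom→Band E and reassigning the rest optimally gives only $3016M — worse by 173.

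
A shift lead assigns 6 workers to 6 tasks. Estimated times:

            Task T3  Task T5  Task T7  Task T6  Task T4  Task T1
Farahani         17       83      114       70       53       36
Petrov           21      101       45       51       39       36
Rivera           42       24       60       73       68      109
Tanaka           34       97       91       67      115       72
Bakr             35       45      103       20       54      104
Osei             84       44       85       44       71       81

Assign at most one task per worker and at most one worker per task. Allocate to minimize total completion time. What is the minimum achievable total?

This is the linear assignment problem.
Optimal: Farahani→Task T1 (36 min), Petrov→Task T7 (45 min), Rivera→Task T5 (24 min), Tanaka→Task T3 (34 min), Bakr→Task T6 (20 min), Osei→Task T4 (71 min) — total 36+45+24+34+20+71 = 230 min.
Row-greedy (each worker in turn takes its cheapest remaining task) gives 283 min, worse by 53.
Next-best assignment: Farahani→Task T1, Petrov→Task T4, Rivera→Task T7, Tanaka→Task T3, Bakr→Task T6, Osei→Task T5 = 233 min.

Min total: 230 min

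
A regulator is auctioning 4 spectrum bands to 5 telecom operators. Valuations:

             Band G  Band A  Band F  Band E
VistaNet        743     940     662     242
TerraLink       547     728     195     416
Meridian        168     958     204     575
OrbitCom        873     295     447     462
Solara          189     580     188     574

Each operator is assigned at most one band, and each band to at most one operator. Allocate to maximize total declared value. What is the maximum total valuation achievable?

Maximum total: $3067M

Optimal: OrbitCom→Band G ($873M), Meridian→Band A ($958M), VistaNet→Band F ($662M), Solara→Band E ($574M) — total 873+958+662+574 = $3067M.
Row-greedy (each operator in turn takes its best remaining band) gives $2509M, worse by 558.
Every other assignment is strictly worse.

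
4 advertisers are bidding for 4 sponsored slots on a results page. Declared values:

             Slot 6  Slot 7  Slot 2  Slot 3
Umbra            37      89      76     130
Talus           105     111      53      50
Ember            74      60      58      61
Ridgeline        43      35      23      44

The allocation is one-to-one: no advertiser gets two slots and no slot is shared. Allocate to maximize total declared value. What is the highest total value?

Optimal: Umbra→Slot 3 ($130), Talus→Slot 7 ($111), Ember→Slot 2 ($58), Ridgeline→Slot 6 ($43) — total 130+111+58+43 = $342.

Maximum total: $342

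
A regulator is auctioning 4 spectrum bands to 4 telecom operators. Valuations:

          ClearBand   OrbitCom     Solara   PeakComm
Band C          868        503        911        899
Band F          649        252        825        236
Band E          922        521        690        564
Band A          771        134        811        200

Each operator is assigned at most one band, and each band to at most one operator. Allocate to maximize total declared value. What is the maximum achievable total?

This is a one-to-one assignment (maximum-weight bipartite matching).
Optimal: ClearBand→Band A ($771M), OrbitCom→Band E ($521M), Solara→Band F ($825M), PeakComm→Band C ($899M) — total 771+521+825+899 = $3016M.
Next-best assignment: ClearBand→Band E, OrbitCom→Band F, Solara→Band A, PeakComm→Band C = $2884M.
Checked against all permutations: $3016M is optimal.

Max total: $3016M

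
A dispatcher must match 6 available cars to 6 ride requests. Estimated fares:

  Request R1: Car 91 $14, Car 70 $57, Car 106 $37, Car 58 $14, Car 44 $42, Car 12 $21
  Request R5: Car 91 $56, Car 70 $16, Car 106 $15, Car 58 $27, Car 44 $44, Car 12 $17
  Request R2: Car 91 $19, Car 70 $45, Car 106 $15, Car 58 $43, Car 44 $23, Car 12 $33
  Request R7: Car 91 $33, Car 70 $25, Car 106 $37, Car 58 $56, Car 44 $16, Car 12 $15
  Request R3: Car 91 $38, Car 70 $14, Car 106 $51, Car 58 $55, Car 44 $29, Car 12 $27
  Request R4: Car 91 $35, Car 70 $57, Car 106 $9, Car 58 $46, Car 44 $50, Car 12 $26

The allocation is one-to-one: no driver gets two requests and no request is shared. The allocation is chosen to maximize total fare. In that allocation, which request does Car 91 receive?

Car 91 receives Request R5.

Optimal: Car 91→Request R5 ($56), Car 70→Request R1 ($57), Car 106→Request R3 ($51), Car 58→Request R7 ($56), Car 44→Request R4 ($50), Car 12→Request R2 ($33) — total 56+57+51+56+50+33 = $303.
Swapping Car 91↔Car 70 (Car 91→Request R1 $14, Car 70→Request R5 $16) loses 83.
Checked against all permutations: $303 is optimal.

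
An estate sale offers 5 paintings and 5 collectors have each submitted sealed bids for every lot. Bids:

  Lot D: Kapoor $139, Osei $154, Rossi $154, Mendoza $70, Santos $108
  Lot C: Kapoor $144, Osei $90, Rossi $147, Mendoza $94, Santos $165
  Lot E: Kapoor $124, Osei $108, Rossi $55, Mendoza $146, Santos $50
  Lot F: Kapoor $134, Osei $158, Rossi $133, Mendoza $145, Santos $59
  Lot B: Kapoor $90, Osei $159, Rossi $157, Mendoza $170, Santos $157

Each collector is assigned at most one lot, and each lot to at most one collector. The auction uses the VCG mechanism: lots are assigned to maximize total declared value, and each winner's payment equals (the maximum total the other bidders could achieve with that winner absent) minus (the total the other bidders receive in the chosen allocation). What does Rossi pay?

Rossi pays $15.

Efficient allocation: Kapoor→Lot E ($124), Osei→Lot F ($158), Rossi→Lot D ($154), Mendoza→Lot B ($170), Santos→Lot C ($165); total welfare W = $771.
Rossi receives Lot D at value $154, so the others get W − 154 = $617.
Without Rossi: best allocation of the remaining 4 bidders over all 5 lots is Kapoor→Lot D ($139), Osei→Lot F ($158), Mendoza→Lot B ($170), Santos→Lot C ($165), total $632.
VCG payment = (others' best without Rossi) − (others' welfare with Rossi) = 632 − 617 = $15.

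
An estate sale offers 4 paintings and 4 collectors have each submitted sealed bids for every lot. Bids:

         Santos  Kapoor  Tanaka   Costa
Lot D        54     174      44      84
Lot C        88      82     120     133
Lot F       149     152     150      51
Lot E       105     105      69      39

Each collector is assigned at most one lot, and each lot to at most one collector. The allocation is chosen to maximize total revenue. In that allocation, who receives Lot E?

Optimal: Santos→Lot E ($105), Kapoor→Lot D ($174), Tanaka→Lot F ($150), Costa→Lot C ($133) — total 105+174+150+133 = $562.
Row-greedy (each collector in turn takes its best remaining lot) gives $482, worse by 80.
Next-best assignment: Santos→Lot F, Kapoor→Lot D, Tanaka→Lot E, Costa→Lot C = $525.
Every other assignment is strictly worse.
Santos's own top lot is Lot F ($149), but forcing Santos→Lot F and reassigning the rest optimally gives only $525 — worse by 37.

Santos receives Lot E.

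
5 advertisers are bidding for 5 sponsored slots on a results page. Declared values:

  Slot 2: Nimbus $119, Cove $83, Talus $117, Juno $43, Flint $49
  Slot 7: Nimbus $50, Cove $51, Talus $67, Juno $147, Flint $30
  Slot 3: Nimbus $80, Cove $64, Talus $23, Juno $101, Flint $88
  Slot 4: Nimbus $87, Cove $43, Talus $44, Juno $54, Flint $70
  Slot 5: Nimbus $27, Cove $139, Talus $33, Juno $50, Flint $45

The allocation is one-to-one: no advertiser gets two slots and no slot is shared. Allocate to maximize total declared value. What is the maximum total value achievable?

Optimal: Nimbus→Slot 4 ($87), Cove→Slot 5 ($139), Talus→Slot 2 ($117), Juno→Slot 7 ($147), Flint→Slot 3 ($88) — total 87+139+117+147+88 = $578.
Next-best assignment: Nimbus→Slot 3, Cove→Slot 5, Talus→Slot 2, Juno→Slot 7, Flint→Slot 4 = $553.
Checked against all permutations: $578 is optimal.

Maximum total: $578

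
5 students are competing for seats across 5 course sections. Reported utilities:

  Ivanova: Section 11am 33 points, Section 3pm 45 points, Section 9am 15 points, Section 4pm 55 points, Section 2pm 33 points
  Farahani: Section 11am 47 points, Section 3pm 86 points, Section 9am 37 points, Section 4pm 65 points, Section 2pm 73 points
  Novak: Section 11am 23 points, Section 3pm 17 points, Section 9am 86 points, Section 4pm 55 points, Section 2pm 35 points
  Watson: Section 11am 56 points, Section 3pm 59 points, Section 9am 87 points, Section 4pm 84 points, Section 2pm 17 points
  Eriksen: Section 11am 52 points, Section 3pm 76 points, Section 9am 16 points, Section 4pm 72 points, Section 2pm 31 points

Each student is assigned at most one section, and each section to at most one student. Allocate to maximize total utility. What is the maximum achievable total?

Optimal: Ivanova→Section 11am (33 points), Farahani→Section 2pm (73 points), Novak→Section 9am (86 points), Watson→Section 4pm (84 points), Eriksen→Section 3pm (76 points) — total 33+73+86+84+76 = 352 points.
Swapping Ivanova↔Farahani (Ivanova→Section 2pm 33 points, Farahani→Section 11am 47 points) loses 26.

Max total: 352 points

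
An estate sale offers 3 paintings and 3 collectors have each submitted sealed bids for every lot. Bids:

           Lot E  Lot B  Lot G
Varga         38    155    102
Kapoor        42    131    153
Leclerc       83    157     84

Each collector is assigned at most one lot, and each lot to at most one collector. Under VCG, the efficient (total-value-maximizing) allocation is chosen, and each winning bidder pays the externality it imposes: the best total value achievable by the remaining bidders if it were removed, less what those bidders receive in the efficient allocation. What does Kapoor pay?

Efficient allocation: Varga→Lot B ($155), Kapoor→Lot G ($153), Leclerc→Lot E ($83); total welfare W = $391.
Kapoor receives Lot G at value $153, so the others get W − 153 = $238.
Without Kapoor: best allocation of the remaining 2 bidders over all 3 lots is Varga→Lot G ($102), Leclerc→Lot B ($157), total $259.
VCG payment = (others' best without Kapoor) − (others' welfare with Kapoor) = 259 − 238 = $21.

Kapoor pays $21.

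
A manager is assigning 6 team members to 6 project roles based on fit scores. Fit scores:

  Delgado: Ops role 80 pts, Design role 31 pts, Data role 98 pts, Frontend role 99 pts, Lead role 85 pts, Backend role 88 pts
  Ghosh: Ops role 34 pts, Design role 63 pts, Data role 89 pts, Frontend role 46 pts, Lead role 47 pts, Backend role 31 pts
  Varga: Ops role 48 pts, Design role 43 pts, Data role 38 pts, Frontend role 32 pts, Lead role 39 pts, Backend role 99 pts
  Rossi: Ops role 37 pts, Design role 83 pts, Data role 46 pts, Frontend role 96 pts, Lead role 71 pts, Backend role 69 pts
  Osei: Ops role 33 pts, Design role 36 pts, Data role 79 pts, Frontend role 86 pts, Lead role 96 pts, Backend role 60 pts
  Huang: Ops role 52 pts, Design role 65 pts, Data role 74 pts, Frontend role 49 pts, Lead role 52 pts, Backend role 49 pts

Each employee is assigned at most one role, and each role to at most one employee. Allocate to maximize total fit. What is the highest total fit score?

Max total: 525 pts

Optimal: Delgado→Ops role (80 pts), Ghosh→Data role (89 pts), Varga→Backend role (99 pts), Rossi→Frontend role (96 pts), Osei→Lead role (96 pts), Huang→Design role (65 pts) — total 80+89+99+96+96+65 = 525 pts.
Row-greedy (each employee in turn takes its best remaining role) gives 518 pts, worse by 7.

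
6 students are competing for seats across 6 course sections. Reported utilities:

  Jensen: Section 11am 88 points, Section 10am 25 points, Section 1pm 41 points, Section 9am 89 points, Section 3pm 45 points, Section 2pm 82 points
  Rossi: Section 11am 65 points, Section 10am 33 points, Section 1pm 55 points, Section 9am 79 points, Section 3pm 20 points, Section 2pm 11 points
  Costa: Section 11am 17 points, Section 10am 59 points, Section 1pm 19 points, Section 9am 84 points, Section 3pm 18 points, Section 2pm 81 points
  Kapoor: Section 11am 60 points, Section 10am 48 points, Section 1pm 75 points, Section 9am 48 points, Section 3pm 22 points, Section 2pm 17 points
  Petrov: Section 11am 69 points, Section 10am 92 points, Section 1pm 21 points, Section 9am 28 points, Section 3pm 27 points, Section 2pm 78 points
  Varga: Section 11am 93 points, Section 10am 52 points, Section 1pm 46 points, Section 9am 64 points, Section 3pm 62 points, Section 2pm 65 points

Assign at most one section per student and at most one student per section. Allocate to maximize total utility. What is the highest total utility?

Maximum total: 477 points

Optimal: Jensen→Section 11am (88 points), Rossi→Section 9am (79 points), Costa→Section 2pm (81 points), Kapoor→Section 1pm (75 points), Petrov→Section 10am (92 points), Varga→Section 3pm (62 points) — total 88+79+81+75+92+62 = 477 points.
Column-greedy (each section in turn goes to its best remaining student) gives 450 points, worse by 27.
Next-best assignment: Jensen→Section 3pm, Rossi→Section 9am, Costa→Section 2pm, Kapoor→Section 1pm, Petrov→Section 10am, Varga→Section 11am = 465 points.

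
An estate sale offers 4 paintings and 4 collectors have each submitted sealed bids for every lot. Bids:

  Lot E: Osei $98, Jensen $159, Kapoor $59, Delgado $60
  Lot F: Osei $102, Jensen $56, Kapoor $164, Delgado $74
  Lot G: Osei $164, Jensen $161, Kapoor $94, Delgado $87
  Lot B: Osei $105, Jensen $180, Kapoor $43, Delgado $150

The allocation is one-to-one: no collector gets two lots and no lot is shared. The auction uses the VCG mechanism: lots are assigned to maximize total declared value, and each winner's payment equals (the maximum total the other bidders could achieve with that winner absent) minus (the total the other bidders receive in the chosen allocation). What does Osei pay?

Efficient allocation: Osei→Lot G ($164), Jensen→Lot E ($159), Kapoor→Lot F ($164), Delgado→Lot B ($150); total welfare W = $637.
Osei receives Lot G at value $164, so the others get W − 164 = $473.
Without Osei: best allocation of the remaining 3 bidders over all 4 lots is Jensen→Lot G ($161), Kapoor→Lot F ($164), Delgado→Lot B ($150), total $475.
VCG payment = (others' best without Osei) − (others' welfare with Osei) = 475 − 473 = $2.

Osei pays $2.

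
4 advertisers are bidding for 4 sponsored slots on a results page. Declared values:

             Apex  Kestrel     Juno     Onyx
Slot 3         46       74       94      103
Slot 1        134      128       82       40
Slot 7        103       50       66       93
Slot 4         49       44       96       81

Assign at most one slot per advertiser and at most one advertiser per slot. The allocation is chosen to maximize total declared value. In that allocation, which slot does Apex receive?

Apex receives Slot 7.

Optimal: Apex→Slot 7 ($103), Kestrel→Slot 1 ($128), Juno→Slot 4 ($96), Onyx→Slot 3 ($103) — total 103+128+96+103 = $430.
Column-greedy (each slot in turn goes to its best remaining advertiser) gives $347, worse by 83.
Checked against all permutations: $430 is optimal.
Apex's own top slot is Slot 1 ($134), but forcing Apex→Slot 1 and reassigning the rest optimally gives only $397 — worse by 33.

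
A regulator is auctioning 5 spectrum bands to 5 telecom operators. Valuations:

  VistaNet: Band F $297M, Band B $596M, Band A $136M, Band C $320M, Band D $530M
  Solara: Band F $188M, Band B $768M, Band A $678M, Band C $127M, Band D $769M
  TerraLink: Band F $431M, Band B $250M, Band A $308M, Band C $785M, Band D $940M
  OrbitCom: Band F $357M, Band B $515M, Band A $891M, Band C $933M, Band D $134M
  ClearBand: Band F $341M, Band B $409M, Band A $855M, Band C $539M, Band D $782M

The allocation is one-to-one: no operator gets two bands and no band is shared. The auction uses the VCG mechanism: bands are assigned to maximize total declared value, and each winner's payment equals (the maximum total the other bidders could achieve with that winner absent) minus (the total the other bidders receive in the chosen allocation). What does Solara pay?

Solara pays $299M.

Efficient allocation: VistaNet→Band F ($297M), Solara→Band B ($768M), TerraLink→Band D ($940M), OrbitCom→Band C ($933M), ClearBand→Band A ($855M); total welfare W = $3793M.
Solara receives Band B at value $768M, so the others get W − 768 = $3025M.
Without Solara: best allocation of the remaining 4 bidders over all 5 bands is VistaNet→Band B ($596M), TerraLink→Band D ($940M), OrbitCom→Band C ($933M), ClearBand→Band A ($855M), total $3324M.
VCG payment = (others' best without Solara) − (others' welfare with Solara) = 3324 − 3025 = $299M.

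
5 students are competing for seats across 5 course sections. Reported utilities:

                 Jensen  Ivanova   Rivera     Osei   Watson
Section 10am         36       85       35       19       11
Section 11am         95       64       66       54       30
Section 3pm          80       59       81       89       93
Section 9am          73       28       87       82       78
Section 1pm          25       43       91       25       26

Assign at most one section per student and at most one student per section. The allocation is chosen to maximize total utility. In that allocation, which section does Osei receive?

This is the linear assignment problem.
Optimal: Jensen→Section 11am (95 points), Ivanova→Section 10am (85 points), Rivera→Section 1pm (91 points), Osei→Section 9am (82 points), Watson→Section 3pm (93 points) — total 95+85+91+82+93 = 446 points.
Row-greedy (each student in turn takes its best remaining section) gives 438 points, worse by 8.
Next-best assignment: Jensen→Section 11am, Ivanova→Section 10am, Rivera→Section 1pm, Osei→Section 3pm, Watson→Section 9am = 438 points.
Osei's own top section is Section 3pm (89 points), but forcing Osei→Section 3pm and reassigning the rest optimally gives only 438 points — worse by 8.

Osei receives Section 9am.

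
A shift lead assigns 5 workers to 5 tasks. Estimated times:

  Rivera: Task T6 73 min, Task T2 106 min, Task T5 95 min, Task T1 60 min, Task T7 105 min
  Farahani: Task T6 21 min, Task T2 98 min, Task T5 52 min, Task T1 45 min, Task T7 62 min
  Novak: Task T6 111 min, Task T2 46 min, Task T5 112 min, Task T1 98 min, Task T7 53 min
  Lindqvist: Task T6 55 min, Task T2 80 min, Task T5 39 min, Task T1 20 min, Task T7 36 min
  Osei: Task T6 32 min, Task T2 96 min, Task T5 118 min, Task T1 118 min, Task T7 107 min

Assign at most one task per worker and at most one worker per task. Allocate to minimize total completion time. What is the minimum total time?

Optimal: Rivera→Task T1 (60 min), Farahani→Task T5 (52 min), Novak→Task T2 (46 min), Lindqvist→Task T7 (36 min), Osei→Task T6 (32 min) — total 60+52+46+36+32 = 226 min.
Every other assignment is strictly worse.

Minimum total: 226 min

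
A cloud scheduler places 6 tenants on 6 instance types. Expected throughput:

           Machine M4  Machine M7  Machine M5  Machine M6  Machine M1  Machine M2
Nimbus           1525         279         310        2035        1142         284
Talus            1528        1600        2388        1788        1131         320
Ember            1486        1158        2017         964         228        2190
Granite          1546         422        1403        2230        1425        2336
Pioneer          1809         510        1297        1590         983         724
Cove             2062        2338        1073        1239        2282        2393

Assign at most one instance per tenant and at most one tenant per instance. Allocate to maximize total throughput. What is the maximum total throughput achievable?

This is the linear assignment problem.
Optimal: Nimbus→Machine M6 (2035 ops/s), Talus→Machine M5 (2388 ops/s), Ember→Machine M2 (2190 ops/s), Granite→Machine M1 (1425 ops/s), Pioneer→Machine M4 (1809 ops/s), Cove→Machine M7 (2338 ops/s) — total 2035+2388+2190+1425+1809+2338 = 12185 ops/s.
Next-best assignment: Nimbus→Machine M1, Talus→Machine M5, Ember→Machine M2, Granite→Machine M6, Pioneer→Machine M4, Cove→Machine M7 = 12097 ops/s.
Every other assignment is strictly worse.

Max total: 12185 ops/s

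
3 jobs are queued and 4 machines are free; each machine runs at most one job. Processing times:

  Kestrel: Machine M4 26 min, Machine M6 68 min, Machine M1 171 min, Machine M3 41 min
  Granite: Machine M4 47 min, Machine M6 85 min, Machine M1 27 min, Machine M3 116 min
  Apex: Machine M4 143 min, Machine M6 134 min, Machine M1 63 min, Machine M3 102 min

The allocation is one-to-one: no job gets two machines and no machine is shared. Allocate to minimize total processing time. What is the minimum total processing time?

Optimal: Kestrel→Machine M3 (41 min), Granite→Machine M4 (47 min), Apex→Machine M1 (63 min) — total 41+47+63 = 151 min.
Min-entry greedy (repeatedly take the single cheapest remaining cell) gives 155 min, worse by 4.
Swapping Kestrel↔Granite (Kestrel→Machine M4 26 min, Granite→Machine M3 116 min) adds 54.
Checked against all permutations: 151 min is optimal.

Minimum total: 151 min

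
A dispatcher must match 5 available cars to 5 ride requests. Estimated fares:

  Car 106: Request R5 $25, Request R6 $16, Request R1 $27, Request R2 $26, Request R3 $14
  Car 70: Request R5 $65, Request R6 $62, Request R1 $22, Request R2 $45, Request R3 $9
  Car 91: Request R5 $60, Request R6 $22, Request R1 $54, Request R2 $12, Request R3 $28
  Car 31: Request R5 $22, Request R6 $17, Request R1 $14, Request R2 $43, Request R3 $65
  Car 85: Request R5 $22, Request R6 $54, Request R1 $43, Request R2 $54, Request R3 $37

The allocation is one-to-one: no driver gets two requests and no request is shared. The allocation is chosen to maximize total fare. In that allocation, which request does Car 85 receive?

Optimal: Car 106→Request R1 ($27), Car 70→Request R6 ($62), Car 91→Request R5 ($60), Car 31→Request R3 ($65), Car 85→Request R2 ($54) — total 27+62+60+65+54 = $268.
Row-greedy (each driver in turn takes its best remaining request) gives $217, worse by 51.
Swapping Car 85↔Car 31 (Car 85→Request R3 $37, Car 31→Request R2 $43) loses 39.
Car 85's own top request is Request R6 ($54), but forcing Car 85→Request R6 and reassigning the rest optimally gives only $264 — worse by 4.

Car 85 receives Request R2.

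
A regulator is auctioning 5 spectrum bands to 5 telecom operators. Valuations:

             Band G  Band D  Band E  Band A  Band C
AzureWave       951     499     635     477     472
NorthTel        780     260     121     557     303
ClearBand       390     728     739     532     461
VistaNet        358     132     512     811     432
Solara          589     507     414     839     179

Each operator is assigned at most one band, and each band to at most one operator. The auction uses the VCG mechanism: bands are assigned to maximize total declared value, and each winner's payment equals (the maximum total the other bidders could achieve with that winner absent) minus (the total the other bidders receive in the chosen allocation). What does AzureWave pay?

AzureWave pays $80M.

Efficient allocation: AzureWave→Band E ($635M), NorthTel→Band G ($780M), ClearBand→Band D ($728M), VistaNet→Band C ($432M), Solara→Band A ($839M); total welfare W = $3414M.
AzureWave receives Band E at value $635M, so the others get W − 635 = $2779M.
Without AzureWave: best allocation of the remaining 4 bidders over all 5 bands is NorthTel→Band G ($780M), ClearBand→Band D ($728M), VistaNet→Band E ($512M), Solara→Band A ($839M), total $2859M.
VCG payment = (others' best without AzureWave) − (others' welfare with AzureWave) = 2859 − 2779 = $80M.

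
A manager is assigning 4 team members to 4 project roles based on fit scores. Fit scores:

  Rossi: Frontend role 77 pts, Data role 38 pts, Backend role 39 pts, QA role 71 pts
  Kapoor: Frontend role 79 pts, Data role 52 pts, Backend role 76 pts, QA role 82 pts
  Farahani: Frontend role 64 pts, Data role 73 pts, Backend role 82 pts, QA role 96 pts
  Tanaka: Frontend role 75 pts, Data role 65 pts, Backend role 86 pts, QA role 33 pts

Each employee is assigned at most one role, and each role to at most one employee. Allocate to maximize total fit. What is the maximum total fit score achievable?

Maximum total: 318 pts

Treat this as an assignment problem: match each employee to one role.
Optimal: Rossi→Frontend role (77 pts), Kapoor→QA role (82 pts), Farahani→Data role (73 pts), Tanaka→Backend role (86 pts) — total 77+82+73+86 = 318 pts.
Next-best assignment: Rossi→Frontend role, Kapoor→Backend role, Farahani→QA role, Tanaka→Data role = 314 pts.
No other one-to-one assignment exceeds 318 pts.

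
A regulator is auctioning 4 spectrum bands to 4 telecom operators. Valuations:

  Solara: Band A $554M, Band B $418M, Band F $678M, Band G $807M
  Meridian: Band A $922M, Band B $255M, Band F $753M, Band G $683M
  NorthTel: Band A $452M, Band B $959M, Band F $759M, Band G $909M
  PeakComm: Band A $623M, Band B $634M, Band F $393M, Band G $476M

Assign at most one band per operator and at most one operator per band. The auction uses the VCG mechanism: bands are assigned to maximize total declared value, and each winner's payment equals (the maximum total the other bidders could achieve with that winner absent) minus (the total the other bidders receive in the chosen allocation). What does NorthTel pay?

Efficient allocation: Solara→Band F ($678M), Meridian→Band A ($922M), NorthTel→Band G ($909M), PeakComm→Band B ($634M); total welfare W = $3143M.
NorthTel receives Band G at value $909M, so the others get W − 909 = $2234M.
Without NorthTel: best allocation of the remaining 3 bidders over all 4 bands is Solara→Band G ($807M), Meridian→Band A ($922M), PeakComm→Band B ($634M), total $2363M.
VCG payment = (others' best without NorthTel) − (others' welfare with NorthTel) = 2363 − 2234 = $129M.

NorthTel pays $129M.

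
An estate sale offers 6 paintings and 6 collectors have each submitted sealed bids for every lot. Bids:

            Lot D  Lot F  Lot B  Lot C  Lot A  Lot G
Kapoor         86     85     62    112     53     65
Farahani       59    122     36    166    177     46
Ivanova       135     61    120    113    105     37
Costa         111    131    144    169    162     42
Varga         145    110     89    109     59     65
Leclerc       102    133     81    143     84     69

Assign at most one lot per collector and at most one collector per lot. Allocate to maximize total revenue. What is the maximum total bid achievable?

Max total: $809

This is the linear assignment problem.
Optimal: Kapoor→Lot G ($65), Farahani→Lot A ($177), Ivanova→Lot B ($120), Costa→Lot C ($169), Varga→Lot D ($145), Leclerc→Lot F ($133) — total 65+177+120+169+145+133 = $809.
Next-best assignment: Kapoor→Lot G, Farahani→Lot C, Ivanova→Lot B, Costa→Lot A, Varga→Lot D, Leclerc→Lot F = $791.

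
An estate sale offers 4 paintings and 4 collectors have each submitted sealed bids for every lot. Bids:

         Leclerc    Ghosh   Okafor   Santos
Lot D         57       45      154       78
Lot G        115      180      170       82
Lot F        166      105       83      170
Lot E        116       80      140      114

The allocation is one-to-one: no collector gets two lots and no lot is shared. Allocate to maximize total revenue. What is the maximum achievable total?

Optimal: Leclerc→Lot E ($116), Ghosh→Lot G ($180), Okafor→Lot D ($154), Santos→Lot F ($170) — total 116+180+154+170 = $620.
Row-greedy (each collector in turn takes its best remaining lot) gives $614, worse by 6.
Next-best assignment: Leclerc→Lot F, Ghosh→Lot G, Okafor→Lot D, Santos→Lot E = $614.
Swapping Ghosh↔Leclerc (Ghosh→Lot E $80, Leclerc→Lot G $115) loses 101.
Checked against all permutations: $620 is optimal.

Maximum total: $620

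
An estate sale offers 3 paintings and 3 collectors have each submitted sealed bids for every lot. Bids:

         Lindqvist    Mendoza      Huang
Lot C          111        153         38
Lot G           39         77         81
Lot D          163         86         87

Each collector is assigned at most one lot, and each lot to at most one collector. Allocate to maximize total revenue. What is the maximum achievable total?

Optimal: Lindqvist→Lot D ($163), Mendoza→Lot C ($153), Huang→Lot G ($81) — total 163+153+81 = $397.
Swapping Huang↔Mendoza (Huang→Lot C $38, Mendoza→Lot G $77) loses 119.

Max total: $397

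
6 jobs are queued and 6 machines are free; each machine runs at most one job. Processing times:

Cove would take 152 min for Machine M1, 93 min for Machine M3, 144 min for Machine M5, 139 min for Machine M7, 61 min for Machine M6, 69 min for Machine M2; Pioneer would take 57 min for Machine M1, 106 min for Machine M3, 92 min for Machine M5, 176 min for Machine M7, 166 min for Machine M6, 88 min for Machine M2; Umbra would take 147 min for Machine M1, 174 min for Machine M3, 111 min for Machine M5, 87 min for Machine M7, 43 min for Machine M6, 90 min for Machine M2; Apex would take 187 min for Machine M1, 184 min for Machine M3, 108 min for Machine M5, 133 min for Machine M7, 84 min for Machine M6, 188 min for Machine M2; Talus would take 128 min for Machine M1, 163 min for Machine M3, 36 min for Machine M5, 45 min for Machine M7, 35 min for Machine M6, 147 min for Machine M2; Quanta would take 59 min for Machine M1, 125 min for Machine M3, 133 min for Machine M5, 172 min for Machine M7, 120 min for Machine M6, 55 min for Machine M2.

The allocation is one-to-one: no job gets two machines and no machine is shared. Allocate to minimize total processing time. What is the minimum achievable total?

Min total: 401 min

This is the linear assignment problem.
Optimal: Cove→Machine M3 (93 min), Pioneer→Machine M1 (57 min), Umbra→Machine M6 (43 min), Apex→Machine M5 (108 min), Talus→Machine M7 (45 min), Quanta→Machine M2 (55 min) — total 93+57+43+108+45+55 = 401 min.
Min-entry greedy (repeatedly take the single cheapest remaining cell) gives 435 min, worse by 34.
Next-best assignment: Cove→Machine M3, Pioneer→Machine M1, Umbra→Machine M7, Apex→Machine M6, Talus→Machine M5, Quanta→Machine M2 = 412 min.
No other one-to-one assignment undercuts 401 min.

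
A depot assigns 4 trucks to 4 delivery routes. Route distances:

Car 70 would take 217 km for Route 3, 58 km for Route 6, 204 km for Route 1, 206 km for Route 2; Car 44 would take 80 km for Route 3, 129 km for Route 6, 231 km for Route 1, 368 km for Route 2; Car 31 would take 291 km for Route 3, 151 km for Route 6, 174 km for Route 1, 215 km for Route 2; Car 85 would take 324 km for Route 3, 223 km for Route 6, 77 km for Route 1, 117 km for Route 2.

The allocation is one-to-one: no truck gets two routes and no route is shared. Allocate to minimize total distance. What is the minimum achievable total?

This is a one-to-one assignment (minimum-cost bipartite matching).
Optimal: Car 70→Route 6 (58 km), Car 44→Route 3 (80 km), Car 31→Route 1 (174 km), Car 85→Route 2 (117 km) — total 58+80+174+117 = 429 km.
Min-entry greedy (repeatedly take the single cheapest remaining cell) gives 430 km, worse by 1.

Minimum total: 429 km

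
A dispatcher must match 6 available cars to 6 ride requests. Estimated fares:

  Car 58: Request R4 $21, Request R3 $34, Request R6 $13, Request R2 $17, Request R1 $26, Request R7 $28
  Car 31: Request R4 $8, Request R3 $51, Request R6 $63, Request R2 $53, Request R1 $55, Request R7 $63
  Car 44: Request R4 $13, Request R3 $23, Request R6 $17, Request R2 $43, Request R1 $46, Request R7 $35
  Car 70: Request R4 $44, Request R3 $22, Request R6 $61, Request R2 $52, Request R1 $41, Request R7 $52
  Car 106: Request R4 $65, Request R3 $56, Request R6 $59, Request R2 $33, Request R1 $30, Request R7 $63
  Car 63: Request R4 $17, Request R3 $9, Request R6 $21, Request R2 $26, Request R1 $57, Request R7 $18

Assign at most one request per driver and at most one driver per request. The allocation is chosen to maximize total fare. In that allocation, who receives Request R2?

Car 44 receives Request R2.

This is a one-to-one assignment (maximum-weight bipartite matching).
Optimal: Car 58→Request R3 ($34), Car 31→Request R7 ($63), Car 44→Request R2 ($43), Car 70→Request R6 ($61), Car 106→Request R4 ($65), Car 63→Request R1 ($57) — total 34+63+43+61+65+57 = $323.
Column-greedy (each request in turn goes to its best remaining driver) gives $305, worse by 18.
Next-best assignment: Car 58→Request R3, Car 31→Request R6, Car 44→Request R2, Car 70→Request R7, Car 106→Request R4, Car 63→Request R1 = $314.
Car 44's own top request is Request R1 ($46), but forcing Car 44→Request R1 and reassigning the rest optimally gives only $295 — worse by 28.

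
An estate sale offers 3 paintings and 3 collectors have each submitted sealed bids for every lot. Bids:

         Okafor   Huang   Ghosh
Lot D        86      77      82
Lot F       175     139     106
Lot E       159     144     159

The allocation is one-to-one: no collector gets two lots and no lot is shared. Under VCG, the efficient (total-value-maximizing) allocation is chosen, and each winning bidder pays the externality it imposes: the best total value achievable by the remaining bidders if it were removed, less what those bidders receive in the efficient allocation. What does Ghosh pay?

Ghosh pays $67.

Efficient allocation: Okafor→Lot F ($175), Huang→Lot D ($77), Ghosh→Lot E ($159); total welfare W = $411.
Ghosh receives Lot E at value $159, so the others get W − 159 = $252.
Without Ghosh: best allocation of the remaining 2 bidders over all 3 lots is Okafor→Lot F ($175), Huang→Lot E ($144), total $319.
VCG payment = (others' best without Ghosh) − (others' welfare with Ghosh) = 319 − 252 = $67.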